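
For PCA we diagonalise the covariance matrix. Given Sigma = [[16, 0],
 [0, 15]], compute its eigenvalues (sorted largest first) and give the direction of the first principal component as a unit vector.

Step 1 — characteristic polynomial of 2×2 Sigma:
  det(Sigma - λI) = λ² - trace · λ + det = 0.
  trace = 16 + 15 = 31, det = 16·15 - (0)² = 240.
Step 2 — discriminant:
  Δ = trace² - 4·det = 961 - 960 = 1.
Step 3 — eigenvalues:
  λ = (trace ± √Δ)/2 = (31 ± 1)/2,
  λ_1 = 16,  λ_2 = 15.

Step 4 — unit eigenvector for λ_1: Sigma is diagonal, so its eigenvectors are the coordinate axes. λ_1 = 16 is the diagonal entry on the first coordinate axis, hence
  v_1 = (1, 0) (||v_1|| = 1).

λ_1 = 16,  λ_2 = 15;  v_1 ≈ (1, 0)


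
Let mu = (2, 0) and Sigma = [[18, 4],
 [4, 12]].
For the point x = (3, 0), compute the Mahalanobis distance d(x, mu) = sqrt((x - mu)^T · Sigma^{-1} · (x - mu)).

Step 1 — centre the observation: (x - mu) = (1, 0).

Step 2 — invert Sigma. det(Sigma) = 18·12 - (4)² = 200.
  Sigma^{-1} = (1/det) · [[d, -b], [-b, a]] = [[0.06, -0.02],
 [-0.02, 0.09]].

Step 3 — form the quadratic (x - mu)^T · Sigma^{-1} · (x - mu):
  Sigma^{-1} · (x - mu) = (0.06, -0.02).
  (x - mu)^T · [Sigma^{-1} · (x - mu)] = (1)·(0.06) + (0)·(-0.02) = 0.06.

Step 4 — take square root: d = √(0.06) ≈ 0.2449.

d(x, mu) = √(0.06) ≈ 0.2449


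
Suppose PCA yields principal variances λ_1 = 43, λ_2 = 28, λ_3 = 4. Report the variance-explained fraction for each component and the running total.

Step 1 — total variance = trace(Sigma) = Σ λ_i = 43 + 28 + 4 = 75.

Step 2 — fraction explained by component i = λ_i / Σ λ:
  PC1: 43/75 = 0.5733
  PC2: 28/75 = 0.3733
  PC3: 4/75 = 0.0533

Step 3 — cumulative fraction after k components = (λ_1 + ... + λ_k) / Σ λ:
  k = 1: 43/75 = 0.5733
  k = 2: (43 + 28)/75 = 71/75 = 0.9467
  k = 3: (43 + 28 + 4)/75 = 75/75 = 1

Summary (fraction, with percent):

explained: PC1 0.5733 (57.33%), PC2 0.3733 (37.33%), PC3 0.0533 (5.33%);  cumulative: 0.5733, 0.9467, 1


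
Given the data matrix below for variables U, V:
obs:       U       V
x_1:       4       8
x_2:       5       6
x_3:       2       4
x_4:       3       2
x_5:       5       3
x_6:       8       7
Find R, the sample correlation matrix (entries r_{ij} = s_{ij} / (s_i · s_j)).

Step 1 — column means:
  mean(U) = (4 + 5 + 2 + 3 + 5 + 8) / 6 = 27/6 = 4.5
  mean(V) = (8 + 6 + 4 + 2 + 3 + 7) / 6 = 30/6 = 5

Step 2 — sample variances and covariances s[i,j] = (1/(n-1)) · Σ_k (x_{k,i} - mean_i) · (x_{k,j} - mean_j), with n-1 = 5:
  s[U,U] = ((-0.5)·(-0.5) + (0.5)·(0.5) + (-2.5)·(-2.5) + (-1.5)·(-1.5) + (0.5)·(0.5) + (3.5)·(3.5)) / 5 = 21.5/5 = 4.3
  s[U,V] = ((-0.5)·(3) + (0.5)·(1) + (-2.5)·(-1) + (-1.5)·(-3) + (0.5)·(-2) + (3.5)·(2)) / 5 = 12/5 = 2.4
  s[V,V] = ((3)·(3) + (1)·(1) + (-1)·(-1) + (-3)·(-3) + (-2)·(-2) + (2)·(2)) / 5 = 28/5 = 5.6
  Sample standard deviations s_i = √(s[i,i]):
  s(U) = √(4.3) = 2.0736
  s(V) = √(5.6) = 2.3664

Step 3 — r_{ij} = s_{ij} / (s_i · s_j):
  r[U,U] = 1 (diagonal).
  r[U,V] = 2.4 / (2.0736 · 2.3664) = 2.4 / 4.9071 = 0.4891
  r[V,V] = 1 (diagonal).

R is symmetric with unit diagonal. Assembling:

R = [[1, 0.4891],
 [0.4891, 1]]


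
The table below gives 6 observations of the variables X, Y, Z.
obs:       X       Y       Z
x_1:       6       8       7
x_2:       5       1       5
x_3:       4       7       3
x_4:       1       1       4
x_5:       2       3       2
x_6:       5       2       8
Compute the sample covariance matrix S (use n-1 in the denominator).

Step 1 — column means:
  mean(X) = (6 + 5 + 4 + 1 + 2 + 5) / 6 = 23/6 = 3.8333
  mean(Y) = (8 + 1 + 7 + 1 + 3 + 2) / 6 = 22/6 = 3.6667
  mean(Z) = (7 + 5 + 3 + 4 + 2 + 8) / 6 = 29/6 = 4.8333

Step 2 — sample covariance S[i,j] = (1/(n-1)) · Σ_k (x_{k,i} - mean_i) · (x_{k,j} - mean_j), with n-1 = 5.
  S[X,X] = ((2.1667)·(2.1667) + (1.1667)·(1.1667) + (0.1667)·(0.1667) + (-2.8333)·(-2.8333) + (-1.8333)·(-1.8333) + (1.1667)·(1.1667)) / 5 = 18.8333/5 = 3.7667
  S[X,Y] = ((2.1667)·(4.3333) + (1.1667)·(-2.6667) + (0.1667)·(3.3333) + (-2.8333)·(-2.6667) + (-1.8333)·(-0.6667) + (1.1667)·(-1.6667)) / 5 = 13.6667/5 = 2.7333
  S[X,Z] = ((2.1667)·(2.1667) + (1.1667)·(0.1667) + (0.1667)·(-1.8333) + (-2.8333)·(-0.8333) + (-1.8333)·(-2.8333) + (1.1667)·(3.1667)) / 5 = 15.8333/5 = 3.1667
  S[Y,Y] = ((4.3333)·(4.3333) + (-2.6667)·(-2.6667) + (3.3333)·(3.3333) + (-2.6667)·(-2.6667) + (-0.6667)·(-0.6667) + (-1.6667)·(-1.6667)) / 5 = 47.3333/5 = 9.4667
  S[Y,Z] = ((4.3333)·(2.1667) + (-2.6667)·(0.1667) + (3.3333)·(-1.8333) + (-2.6667)·(-0.8333) + (-0.6667)·(-2.8333) + (-1.6667)·(3.1667)) / 5 = 1.6667/5 = 0.3333
  S[Z,Z] = ((2.1667)·(2.1667) + (0.1667)·(0.1667) + (-1.8333)·(-1.8333) + (-0.8333)·(-0.8333) + (-2.8333)·(-2.8333) + (3.1667)·(3.1667)) / 5 = 26.8333/5 = 5.3667

S is symmetric (S[j,i] = S[i,j]). Assembling:

S = [[3.7667, 2.7333, 3.1667],
 [2.7333, 9.4667, 0.3333],
 [3.1667, 0.3333, 5.3667]]


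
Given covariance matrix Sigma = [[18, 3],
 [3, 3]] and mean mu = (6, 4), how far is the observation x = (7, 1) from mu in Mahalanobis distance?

Step 1 — centre the observation: (x - mu) = (1, -3).

Step 2 — invert Sigma. det(Sigma) = 18·3 - (3)² = 45.
  Sigma^{-1} = (1/det) · [[d, -b], [-b, a]] = [[0.0667, -0.0667],
 [-0.0667, 0.4]].

Step 3 — form the quadratic (x - mu)^T · Sigma^{-1} · (x - mu):
  Sigma^{-1} · (x - mu) = (0.2667, -1.2667).
  (x - mu)^T · [Sigma^{-1} · (x - mu)] = (1)·(0.2667) + (-3)·(-1.2667) = 4.0667.

Step 4 — take square root: d = √(4.0667) ≈ 2.0166.

d(x, mu) = √(4.0667) ≈ 2.0166


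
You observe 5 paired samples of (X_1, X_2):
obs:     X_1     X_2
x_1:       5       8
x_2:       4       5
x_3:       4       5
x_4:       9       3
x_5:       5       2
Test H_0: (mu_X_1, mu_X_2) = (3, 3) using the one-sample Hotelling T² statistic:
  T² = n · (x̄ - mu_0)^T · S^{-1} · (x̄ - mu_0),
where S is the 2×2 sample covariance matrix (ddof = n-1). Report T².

Step 1 — sample mean vector:
  mean(X_1) = (5 + 4 + 4 + 9 + 5) / 5 = 27/5 = 5.4
  mean(X_2) = (8 + 5 + 5 + 3 + 2) / 5 = 23/5 = 4.6
  x̄ = (5.4, 4.6),  deviation x̄ - mu_0 = (5.4, 4.6) - (3, 3) = (2.4, 1.6).

Step 2 — sample covariance matrix, S[i,j] = (1/(n-1)) · Σ_k (x_{k,i} - mean_i) · (x_{k,j} - mean_j), divisor n-1 = 4:
  S[X_1,X_1] = ((-0.4)·(-0.4) + (-1.4)·(-1.4) + (-1.4)·(-1.4) + (3.6)·(3.6) + (-0.4)·(-0.4)) / 4 = 17.2/4 = 4.3
  S[X_1,X_2] = ((-0.4)·(3.4) + (-1.4)·(0.4) + (-1.4)·(0.4) + (3.6)·(-1.6) + (-0.4)·(-2.6)) / 4 = -7.2/4 = -1.8
  S[X_2,X_2] = ((3.4)·(3.4) + (0.4)·(0.4) + (0.4)·(0.4) + (-1.6)·(-1.6) + (-2.6)·(-2.6)) / 4 = 21.2/4 = 5.3
  S = [[4.3, -1.8],
 [-1.8, 5.3]].

Step 3 — invert S. det(S) = 4.3·5.3 - (-1.8)² = 19.55.
  S^{-1} = (1/det) · [[d, -b], [-b, a]] = [[0.2711, 0.0921],
 [0.0921, 0.2199]].

Step 4 — quadratic form (x̄ - mu_0)^T · S^{-1} · (x̄ - mu_0):
  S^{-1} · (x̄ - mu_0) = (0.798, 0.5729),
  (x̄ - mu_0)^T · [...] = (2.4)·(0.798) + (1.6)·(0.5729) = 2.8317.

Step 5 — scale by n: T² = 5 · 2.8317 = 14.1586.

T² ≈ 14.1586


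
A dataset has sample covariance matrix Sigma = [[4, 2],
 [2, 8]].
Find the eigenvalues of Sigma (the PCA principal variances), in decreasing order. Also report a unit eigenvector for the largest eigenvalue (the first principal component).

Step 1 — characteristic polynomial of 2×2 Sigma:
  det(Sigma - λI) = λ² - trace · λ + det = 0.
  trace = 4 + 8 = 12, det = 4·8 - (2)² = 28.
Step 2 — discriminant:
  Δ = trace² - 4·det = 144 - 112 = 32.
Step 3 — eigenvalues:
  λ = (trace ± √Δ)/2 = (12 ± 5.6569)/2,
  λ_1 = 8.8284,  λ_2 = 3.1716.

Step 4 — unit eigenvector for λ_1: solve (Sigma - λ_1 I)v = 0. First row:
  (4 - 8.8284)·v_x + (2)·v_y = 0, i.e. (-4.8284)·v_x + (2)·v_y = 0,
  so v ∝ (b, λ_1 - a) = (2, 4.8284) = u.
  ||u|| = √((2)² + (4.8284)²) = √(27.3137) ≈ 5.2263,
  v_1 = u/||u|| ≈ (0.3827, 0.9239) (||v_1|| = 1).

λ_1 = 8.8284,  λ_2 = 3.1716;  v_1 ≈ (0.3827, 0.9239)


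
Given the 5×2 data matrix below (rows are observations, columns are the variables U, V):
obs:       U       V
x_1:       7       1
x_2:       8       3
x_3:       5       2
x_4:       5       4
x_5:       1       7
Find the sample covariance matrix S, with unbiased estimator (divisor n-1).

Step 1 — column means:
  mean(U) = (7 + 8 + 5 + 5 + 1) / 5 = 26/5 = 5.2
  mean(V) = (1 + 3 + 2 + 4 + 7) / 5 = 17/5 = 3.4

Step 2 — sample covariance S[i,j] = (1/(n-1)) · Σ_k (x_{k,i} - mean_i) · (x_{k,j} - mean_j), with n-1 = 4.
  S[U,U] = ((1.8)·(1.8) + (2.8)·(2.8) + (-0.2)·(-0.2) + (-0.2)·(-0.2) + (-4.2)·(-4.2)) / 4 = 28.8/4 = 7.2
  S[U,V] = ((1.8)·(-2.4) + (2.8)·(-0.4) + (-0.2)·(-1.4) + (-0.2)·(0.6) + (-4.2)·(3.6)) / 4 = -20.4/4 = -5.1
  S[V,V] = ((-2.4)·(-2.4) + (-0.4)·(-0.4) + (-1.4)·(-1.4) + (0.6)·(0.6) + (3.6)·(3.6)) / 4 = 21.2/4 = 5.3

S is symmetric (S[j,i] = S[i,j]). Assembling:

S = [[7.2, -5.1],
 [-5.1, 5.3]]


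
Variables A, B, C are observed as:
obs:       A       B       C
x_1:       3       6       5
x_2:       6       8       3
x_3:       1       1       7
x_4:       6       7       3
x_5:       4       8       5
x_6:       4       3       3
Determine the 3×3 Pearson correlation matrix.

Step 1 — column means:
  mean(A) = (3 + 6 + 1 + 6 + 4 + 4) / 6 = 24/6 = 4
  mean(B) = (6 + 8 + 1 + 7 + 8 + 3) / 6 = 33/6 = 5.5
  mean(C) = (5 + 3 + 7 + 3 + 5 + 3) / 6 = 26/6 = 4.3333

Step 2 — sample variances and covariances s[i,j] = (1/(n-1)) · Σ_k (x_{k,i} - mean_i) · (x_{k,j} - mean_j), with n-1 = 5:
  s[A,A] = ((-1)·(-1) + (2)·(2) + (-3)·(-3) + (2)·(2) + (0)·(0) + (0)·(0)) / 5 = 18/5 = 3.6
  s[A,B] = ((-1)·(0.5) + (2)·(2.5) + (-3)·(-4.5) + (2)·(1.5) + (0)·(2.5) + (0)·(-2.5)) / 5 = 21/5 = 4.2
  s[A,C] = ((-1)·(0.6667) + (2)·(-1.3333) + (-3)·(2.6667) + (2)·(-1.3333) + (0)·(0.6667) + (0)·(-1.3333)) / 5 = -14/5 = -2.8
  s[B,B] = ((0.5)·(0.5) + (2.5)·(2.5) + (-4.5)·(-4.5) + (1.5)·(1.5) + (2.5)·(2.5) + (-2.5)·(-2.5)) / 5 = 41.5/5 = 8.3
  s[B,C] = ((0.5)·(0.6667) + (2.5)·(-1.3333) + (-4.5)·(2.6667) + (1.5)·(-1.3333) + (2.5)·(0.6667) + (-2.5)·(-1.3333)) / 5 = -12/5 = -2.4
  s[C,C] = ((0.6667)·(0.6667) + (-1.3333)·(-1.3333) + (2.6667)·(2.6667) + (-1.3333)·(-1.3333) + (0.6667)·(0.6667) + (-1.3333)·(-1.3333)) / 5 = 13.3333/5 = 2.6667
  Sample standard deviations s_i = √(s[i,i]):
  s(A) = √(3.6) = 1.8974
  s(B) = √(8.3) = 2.881
  s(C) = √(2.6667) = 1.633

Step 3 — r_{ij} = s_{ij} / (s_i · s_j):
  r[A,A] = 1 (diagonal).
  r[A,B] = 4.2 / (1.8974 · 2.881) = 4.2 / 5.4663 = 0.7683
  r[A,C] = -2.8 / (1.8974 · 1.633) = -2.8 / 3.0984 = -0.9037
  r[B,B] = 1 (diagonal).
  r[B,C] = -2.4 / (2.881 · 1.633) = -2.4 / 4.7046 = -0.5101
  r[C,C] = 1 (diagonal).

R is symmetric with unit diagonal. Assembling:

R = [[1, 0.7683, -0.9037],
 [0.7683, 1, -0.5101],
 [-0.9037, -0.5101, 1]]


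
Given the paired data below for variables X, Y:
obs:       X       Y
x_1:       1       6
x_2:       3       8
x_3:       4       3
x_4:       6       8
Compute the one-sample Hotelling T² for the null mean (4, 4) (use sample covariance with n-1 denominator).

Step 1 — sample mean vector:
  mean(X) = (1 + 3 + 4 + 6) / 4 = 14/4 = 3.5
  mean(Y) = (6 + 8 + 3 + 8) / 4 = 25/4 = 6.25
  x̄ = (3.5, 6.25),  deviation x̄ - mu_0 = (3.5, 6.25) - (4, 4) = (-0.5, 2.25).

Step 2 — sample covariance matrix, S[i,j] = (1/(n-1)) · Σ_k (x_{k,i} - mean_i) · (x_{k,j} - mean_j), divisor n-1 = 3:
  S[X,X] = ((-2.5)·(-2.5) + (-0.5)·(-0.5) + (0.5)·(0.5) + (2.5)·(2.5)) / 3 = 13/3 = 4.3333
  S[X,Y] = ((-2.5)·(-0.25) + (-0.5)·(1.75) + (0.5)·(-3.25) + (2.5)·(1.75)) / 3 = 2.5/3 = 0.8333
  S[Y,Y] = ((-0.25)·(-0.25) + (1.75)·(1.75) + (-3.25)·(-3.25) + (1.75)·(1.75)) / 3 = 16.75/3 = 5.5833
  S = [[4.3333, 0.8333],
 [0.8333, 5.5833]].

Step 3 — invert S. det(S) = 4.3333·5.5833 - (0.8333)² = 23.5.
  S^{-1} = (1/det) · [[d, -b], [-b, a]] = [[0.2376, -0.0355],
 [-0.0355, 0.1844]].

Step 4 — quadratic form (x̄ - mu_0)^T · S^{-1} · (x̄ - mu_0):
  S^{-1} · (x̄ - mu_0) = (-0.1986, 0.4326),
  (x̄ - mu_0)^T · [...] = (-0.5)·(-0.1986) + (2.25)·(0.4326) = 1.0727.

Step 5 — scale by n: T² = 4 · 1.0727 = 4.2908.

T² ≈ 4.2908


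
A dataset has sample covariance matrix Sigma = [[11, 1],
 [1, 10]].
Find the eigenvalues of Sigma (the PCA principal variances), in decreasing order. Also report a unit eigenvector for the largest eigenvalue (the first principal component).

Step 1 — characteristic polynomial of 2×2 Sigma:
  det(Sigma - λI) = λ² - trace · λ + det = 0.
  trace = 11 + 10 = 21, det = 11·10 - (1)² = 109.
Step 2 — discriminant:
  Δ = trace² - 4·det = 441 - 436 = 5.
Step 3 — eigenvalues:
  λ = (trace ± √Δ)/2 = (21 ± 2.2361)/2,
  λ_1 = 11.618,  λ_2 = 9.382.

Step 4 — unit eigenvector for λ_1: solve (Sigma - λ_1 I)v = 0. First row:
  (11 - 11.618)·v_x + (1)·v_y = 0, i.e. (-0.618)·v_x + (1)·v_y = 0,
  so v ∝ (b, λ_1 - a) = (1, 0.618) = u.
  ||u|| = √((1)² + (0.618)²) = √(1.382) ≈ 1.1756,
  v_1 = u/||u|| ≈ (0.8507, 0.5257) (||v_1|| = 1).

λ_1 = 11.618,  λ_2 = 9.382;  v_1 ≈ (0.8507, 0.5257)


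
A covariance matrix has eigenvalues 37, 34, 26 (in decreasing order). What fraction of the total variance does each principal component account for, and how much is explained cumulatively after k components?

Step 1 — total variance = trace(Sigma) = Σ λ_i = 37 + 34 + 26 = 97.

Step 2 — fraction explained by component i = λ_i / Σ λ:
  PC1: 37/97 = 0.3814
  PC2: 34/97 = 0.3505
  PC3: 26/97 = 0.268

Step 3 — cumulative fraction after k components = (λ_1 + ... + λ_k) / Σ λ:
  k = 1: 37/97 = 0.3814
  k = 2: (37 + 34)/97 = 71/97 = 0.732
  k = 3: (37 + 34 + 26)/97 = 97/97 = 1

Summary (fraction, with percent):

explained: PC1 0.3814 (38.14%), PC2 0.3505 (35.05%), PC3 0.268 (26.8%);  cumulative: 0.3814, 0.732, 1


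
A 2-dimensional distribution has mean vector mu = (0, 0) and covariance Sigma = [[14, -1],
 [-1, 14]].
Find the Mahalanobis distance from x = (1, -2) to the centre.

Step 1 — centre the observation: (x - mu) = (1, -2).

Step 2 — invert Sigma. det(Sigma) = 14·14 - (-1)² = 195.
  Sigma^{-1} = (1/det) · [[d, -b], [-b, a]] = [[0.0718, 0.0051],
 [0.0051, 0.0718]].

Step 3 — form the quadratic (x - mu)^T · Sigma^{-1} · (x - mu):
  Sigma^{-1} · (x - mu) = (0.0615, -0.1385).
  (x - mu)^T · [Sigma^{-1} · (x - mu)] = (1)·(0.0615) + (-2)·(-0.1385) = 0.3385.

Step 4 — take square root: d = √(0.3385) ≈ 0.5818.

d(x, mu) = √(0.3385) ≈ 0.5818


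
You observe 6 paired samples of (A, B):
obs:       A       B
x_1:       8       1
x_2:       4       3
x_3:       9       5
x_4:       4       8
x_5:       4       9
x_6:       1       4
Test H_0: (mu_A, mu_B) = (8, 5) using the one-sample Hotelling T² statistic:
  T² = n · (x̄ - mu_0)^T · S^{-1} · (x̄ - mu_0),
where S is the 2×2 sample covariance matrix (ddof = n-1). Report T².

Step 1 — sample mean vector:
  mean(A) = (8 + 4 + 9 + 4 + 4 + 1) / 6 = 30/6 = 5
  mean(B) = (1 + 3 + 5 + 8 + 9 + 4) / 6 = 30/6 = 5
  x̄ = (5, 5),  deviation x̄ - mu_0 = (5, 5) - (8, 5) = (-3, 0).

Step 2 — sample covariance matrix, S[i,j] = (1/(n-1)) · Σ_k (x_{k,i} - mean_i) · (x_{k,j} - mean_j), divisor n-1 = 5:
  S[A,A] = ((3)·(3) + (-1)·(-1) + (4)·(4) + (-1)·(-1) + (-1)·(-1) + (-4)·(-4)) / 5 = 44/5 = 8.8
  S[A,B] = ((3)·(-4) + (-1)·(-2) + (4)·(0) + (-1)·(3) + (-1)·(4) + (-4)·(-1)) / 5 = -13/5 = -2.6
  S[B,B] = ((-4)·(-4) + (-2)·(-2) + (0)·(0) + (3)·(3) + (4)·(4) + (-1)·(-1)) / 5 = 46/5 = 9.2
  S = [[8.8, -2.6],
 [-2.6, 9.2]].

Step 3 — invert S. det(S) = 8.8·9.2 - (-2.6)² = 74.2.
  S^{-1} = (1/det) · [[d, -b], [-b, a]] = [[0.124, 0.035],
 [0.035, 0.1186]].

Step 4 — quadratic form (x̄ - mu_0)^T · S^{-1} · (x̄ - mu_0):
  S^{-1} · (x̄ - mu_0) = (-0.372, -0.1051),
  (x̄ - mu_0)^T · [...] = (-3)·(-0.372) + (0)·(-0.1051) = 1.1159.

Step 5 — scale by n: T² = 6 · 1.1159 = 6.6954.

T² ≈ 6.6954


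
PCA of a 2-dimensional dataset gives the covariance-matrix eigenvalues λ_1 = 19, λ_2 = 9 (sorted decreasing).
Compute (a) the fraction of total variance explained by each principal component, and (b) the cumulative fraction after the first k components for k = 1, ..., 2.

Step 1 — total variance = trace(Sigma) = Σ λ_i = 19 + 9 = 28.

Step 2 — fraction explained by component i = λ_i / Σ λ:
  PC1: 19/28 = 0.6786
  PC2: 9/28 = 0.3214

Step 3 — cumulative fraction after k components = (λ_1 + ... + λ_k) / Σ λ:
  k = 1: 19/28 = 0.6786
  k = 2: (19 + 9)/28 = 28/28 = 1

Summary (fraction, with percent):

explained: PC1 0.6786 (67.86%), PC2 0.3214 (32.14%);  cumulative: 0.6786, 1


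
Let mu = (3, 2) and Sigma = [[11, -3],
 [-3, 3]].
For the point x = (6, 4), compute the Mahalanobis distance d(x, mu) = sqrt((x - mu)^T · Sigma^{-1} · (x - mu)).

Step 1 — centre the observation: (x - mu) = (3, 2).

Step 2 — invert Sigma. det(Sigma) = 11·3 - (-3)² = 24.
  Sigma^{-1} = (1/det) · [[d, -b], [-b, a]] = [[0.125, 0.125],
 [0.125, 0.4583]].

Step 3 — form the quadratic (x - mu)^T · Sigma^{-1} · (x - mu):
  Sigma^{-1} · (x - mu) = (0.625, 1.2917).
  (x - mu)^T · [Sigma^{-1} · (x - mu)] = (3)·(0.625) + (2)·(1.2917) = 4.4583.

Step 4 — take square root: d = √(4.4583) ≈ 2.1115.

d(x, mu) = √(4.4583) ≈ 2.1115


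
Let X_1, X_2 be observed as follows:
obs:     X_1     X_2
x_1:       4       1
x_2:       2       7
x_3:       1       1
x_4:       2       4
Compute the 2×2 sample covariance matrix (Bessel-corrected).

Step 1 — column means:
  mean(X_1) = (4 + 2 + 1 + 2) / 4 = 9/4 = 2.25
  mean(X_2) = (1 + 7 + 1 + 4) / 4 = 13/4 = 3.25

Step 2 — sample covariance S[i,j] = (1/(n-1)) · Σ_k (x_{k,i} - mean_i) · (x_{k,j} - mean_j), with n-1 = 3.
  S[X_1,X_1] = ((1.75)·(1.75) + (-0.25)·(-0.25) + (-1.25)·(-1.25) + (-0.25)·(-0.25)) / 3 = 4.75/3 = 1.5833
  S[X_1,X_2] = ((1.75)·(-2.25) + (-0.25)·(3.75) + (-1.25)·(-2.25) + (-0.25)·(0.75)) / 3 = -2.25/3 = -0.75
  S[X_2,X_2] = ((-2.25)·(-2.25) + (3.75)·(3.75) + (-2.25)·(-2.25) + (0.75)·(0.75)) / 3 = 24.75/3 = 8.25

S is symmetric (S[j,i] = S[i,j]). Assembling:

S = [[1.5833, -0.75],
 [-0.75, 8.25]]


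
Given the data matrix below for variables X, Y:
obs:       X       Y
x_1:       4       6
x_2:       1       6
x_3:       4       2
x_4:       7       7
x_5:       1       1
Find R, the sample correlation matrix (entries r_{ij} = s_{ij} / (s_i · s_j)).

Step 1 — column means:
  mean(X) = (4 + 1 + 4 + 7 + 1) / 5 = 17/5 = 3.4
  mean(Y) = (6 + 6 + 2 + 7 + 1) / 5 = 22/5 = 4.4

Step 2 — sample variances and covariances s[i,j] = (1/(n-1)) · Σ_k (x_{k,i} - mean_i) · (x_{k,j} - mean_j), with n-1 = 4:
  s[X,X] = ((0.6)·(0.6) + (-2.4)·(-2.4) + (0.6)·(0.6) + (3.6)·(3.6) + (-2.4)·(-2.4)) / 4 = 25.2/4 = 6.3
  s[X,Y] = ((0.6)·(1.6) + (-2.4)·(1.6) + (0.6)·(-2.4) + (3.6)·(2.6) + (-2.4)·(-3.4)) / 4 = 13.2/4 = 3.3
  s[Y,Y] = ((1.6)·(1.6) + (1.6)·(1.6) + (-2.4)·(-2.4) + (2.6)·(2.6) + (-3.4)·(-3.4)) / 4 = 29.2/4 = 7.3
  Sample standard deviations s_i = √(s[i,i]):
  s(X) = √(6.3) = 2.51
  s(Y) = √(7.3) = 2.7019

Step 3 — r_{ij} = s_{ij} / (s_i · s_j):
  r[X,X] = 1 (diagonal).
  r[X,Y] = 3.3 / (2.51 · 2.7019) = 3.3 / 6.7816 = 0.4866
  r[Y,Y] = 1 (diagonal).

R is symmetric with unit diagonal. Assembling:

R = [[1, 0.4866],
 [0.4866, 1]]


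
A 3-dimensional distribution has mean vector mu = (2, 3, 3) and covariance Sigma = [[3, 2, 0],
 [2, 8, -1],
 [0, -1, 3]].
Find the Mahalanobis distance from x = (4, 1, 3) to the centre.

Step 1 — centre the observation: (x - mu) = (2, -2, 0).

Step 2 — invert Sigma (cofactor / det for 3×3, or solve directly):
  Sigma^{-1} = [[0.4035, -0.1053, -0.0351],
 [-0.1053, 0.1579, 0.0526],
 [-0.0351, 0.0526, 0.3509]].

Step 3 — form the quadratic (x - mu)^T · Sigma^{-1} · (x - mu):
  Sigma^{-1} · (x - mu) = (1.0175, -0.5263, -0.1754).
  (x - mu)^T · [Sigma^{-1} · (x - mu)] = (2)·(1.0175) + (-2)·(-0.5263) + (0)·(-0.1754) = 3.0877.

Step 4 — take square root: d = √(3.0877) ≈ 1.7572.

d(x, mu) = √(3.0877) ≈ 1.7572


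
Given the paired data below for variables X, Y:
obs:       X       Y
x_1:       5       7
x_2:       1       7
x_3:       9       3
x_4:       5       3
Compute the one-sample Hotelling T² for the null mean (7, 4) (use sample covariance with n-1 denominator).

Step 1 — sample mean vector:
  mean(X) = (5 + 1 + 9 + 5) / 4 = 20/4 = 5
  mean(Y) = (7 + 7 + 3 + 3) / 4 = 20/4 = 5
  x̄ = (5, 5),  deviation x̄ - mu_0 = (5, 5) - (7, 4) = (-2, 1).

Step 2 — sample covariance matrix, S[i,j] = (1/(n-1)) · Σ_k (x_{k,i} - mean_i) · (x_{k,j} - mean_j), divisor n-1 = 3:
  S[X,X] = ((0)·(0) + (-4)·(-4) + (4)·(4) + (0)·(0)) / 3 = 32/3 = 10.6667
  S[X,Y] = ((0)·(2) + (-4)·(2) + (4)·(-2) + (0)·(-2)) / 3 = -16/3 = -5.3333
  S[Y,Y] = ((2)·(2) + (2)·(2) + (-2)·(-2) + (-2)·(-2)) / 3 = 16/3 = 5.3333
  S = [[10.6667, -5.3333],
 [-5.3333, 5.3333]].

Step 3 — invert S. det(S) = 10.6667·5.3333 - (-5.3333)² = 28.4444.
  S^{-1} = (1/det) · [[d, -b], [-b, a]] = [[0.1875, 0.1875],
 [0.1875, 0.375]].

Step 4 — quadratic form (x̄ - mu_0)^T · S^{-1} · (x̄ - mu_0):
  S^{-1} · (x̄ - mu_0) = (-0.1875, 0),
  (x̄ - mu_0)^T · [...] = (-2)·(-0.1875) + (1)·(0) = 0.375.

Step 5 — scale by n: T² = 4 · 0.375 = 1.5.

T² ≈ 1.5


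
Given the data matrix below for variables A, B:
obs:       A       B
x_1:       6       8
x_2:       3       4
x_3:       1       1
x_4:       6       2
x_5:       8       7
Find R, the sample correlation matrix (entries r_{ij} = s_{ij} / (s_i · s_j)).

Step 1 — column means:
  mean(A) = (6 + 3 + 1 + 6 + 8) / 5 = 24/5 = 4.8
  mean(B) = (8 + 4 + 1 + 2 + 7) / 5 = 22/5 = 4.4

Step 2 — sample variances and covariances s[i,j] = (1/(n-1)) · Σ_k (x_{k,i} - mean_i) · (x_{k,j} - mean_j), with n-1 = 4:
  s[A,A] = ((1.2)·(1.2) + (-1.8)·(-1.8) + (-3.8)·(-3.8) + (1.2)·(1.2) + (3.2)·(3.2)) / 4 = 30.8/4 = 7.7
  s[A,B] = ((1.2)·(3.6) + (-1.8)·(-0.4) + (-3.8)·(-3.4) + (1.2)·(-2.4) + (3.2)·(2.6)) / 4 = 23.4/4 = 5.85
  s[B,B] = ((3.6)·(3.6) + (-0.4)·(-0.4) + (-3.4)·(-3.4) + (-2.4)·(-2.4) + (2.6)·(2.6)) / 4 = 37.2/4 = 9.3
  Sample standard deviations s_i = √(s[i,i]):
  s(A) = √(7.7) = 2.7749
  s(B) = √(9.3) = 3.0496

Step 3 — r_{ij} = s_{ij} / (s_i · s_j):
  r[A,A] = 1 (diagonal).
  r[A,B] = 5.85 / (2.7749 · 3.0496) = 5.85 / 8.4623 = 0.6913
  r[B,B] = 1 (diagonal).

R is symmetric with unit diagonal. Assembling:

R = [[1, 0.6913],
 [0.6913, 1]]


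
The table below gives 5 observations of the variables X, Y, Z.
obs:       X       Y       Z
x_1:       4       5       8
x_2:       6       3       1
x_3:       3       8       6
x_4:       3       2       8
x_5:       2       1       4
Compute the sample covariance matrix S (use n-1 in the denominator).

Step 1 — column means:
  mean(X) = (4 + 6 + 3 + 3 + 2) / 5 = 18/5 = 3.6
  mean(Y) = (5 + 3 + 8 + 2 + 1) / 5 = 19/5 = 3.8
  mean(Z) = (8 + 1 + 6 + 8 + 4) / 5 = 27/5 = 5.4

Step 2 — sample covariance S[i,j] = (1/(n-1)) · Σ_k (x_{k,i} - mean_i) · (x_{k,j} - mean_j), with n-1 = 4.
  S[X,X] = ((0.4)·(0.4) + (2.4)·(2.4) + (-0.6)·(-0.6) + (-0.6)·(-0.6) + (-1.6)·(-1.6)) / 4 = 9.2/4 = 2.3
  S[X,Y] = ((0.4)·(1.2) + (2.4)·(-0.8) + (-0.6)·(4.2) + (-0.6)·(-1.8) + (-1.6)·(-2.8)) / 4 = 1.6/4 = 0.4
  S[X,Z] = ((0.4)·(2.6) + (2.4)·(-4.4) + (-0.6)·(0.6) + (-0.6)·(2.6) + (-1.6)·(-1.4)) / 4 = -9.2/4 = -2.3
  S[Y,Y] = ((1.2)·(1.2) + (-0.8)·(-0.8) + (4.2)·(4.2) + (-1.8)·(-1.8) + (-2.8)·(-2.8)) / 4 = 30.8/4 = 7.7
  S[Y,Z] = ((1.2)·(2.6) + (-0.8)·(-4.4) + (4.2)·(0.6) + (-1.8)·(2.6) + (-2.8)·(-1.4)) / 4 = 8.4/4 = 2.1
  S[Z,Z] = ((2.6)·(2.6) + (-4.4)·(-4.4) + (0.6)·(0.6) + (2.6)·(2.6) + (-1.4)·(-1.4)) / 4 = 35.2/4 = 8.8

S is symmetric (S[j,i] = S[i,j]). Assembling:

S = [[2.3, 0.4, -2.3],
 [0.4, 7.7, 2.1],
 [-2.3, 2.1, 8.8]]


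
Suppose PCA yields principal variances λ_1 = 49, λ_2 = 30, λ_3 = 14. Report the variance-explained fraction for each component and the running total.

Step 1 — total variance = trace(Sigma) = Σ λ_i = 49 + 30 + 14 = 93.

Step 2 — fraction explained by component i = λ_i / Σ λ:
  PC1: 49/93 = 0.5269
  PC2: 30/93 = 0.3226
  PC3: 14/93 = 0.1505

Step 3 — cumulative fraction after k components = (λ_1 + ... + λ_k) / Σ λ:
  k = 1: 49/93 = 0.5269
  k = 2: (49 + 30)/93 = 79/93 = 0.8495
  k = 3: (49 + 30 + 14)/93 = 93/93 = 1

Summary (fraction, with percent):

explained: PC1 0.5269 (52.69%), PC2 0.3226 (32.26%), PC3 0.1505 (15.05%);  cumulative: 0.5269, 0.8495, 1


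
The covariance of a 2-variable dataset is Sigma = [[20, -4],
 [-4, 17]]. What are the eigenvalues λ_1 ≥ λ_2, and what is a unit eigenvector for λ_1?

Step 1 — characteristic polynomial of 2×2 Sigma:
  det(Sigma - λI) = λ² - trace · λ + det = 0.
  trace = 20 + 17 = 37, det = 20·17 - (-4)² = 324.
Step 2 — discriminant:
  Δ = trace² - 4·det = 1369 - 1296 = 73.
Step 3 — eigenvalues:
  λ = (trace ± √Δ)/2 = (37 ± 8.544)/2,
  λ_1 = 22.772,  λ_2 = 14.228.

Step 4 — unit eigenvector for λ_1: solve (Sigma - λ_1 I)v = 0. First row:
  (20 - 22.772)·v_x + (-4)·v_y = 0, i.e. (-2.772)·v_x + (-4)·v_y = 0,
  so v ∝ (b, λ_1 - a) = (-4, 2.772); multiply by -1 so the first entry is positive: u = (4, -2.772).
  ||u|| = √((4)² + (-2.772)²) = √(23.684) ≈ 4.8666,
  v_1 = u/||u|| ≈ (0.8219, -0.5696) (||v_1|| = 1).

λ_1 = 22.772,  λ_2 = 14.228;  v_1 ≈ (0.8219, -0.5696)


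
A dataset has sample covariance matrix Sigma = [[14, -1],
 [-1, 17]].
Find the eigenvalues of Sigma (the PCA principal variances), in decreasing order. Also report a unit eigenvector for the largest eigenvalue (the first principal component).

Step 1 — characteristic polynomial of 2×2 Sigma:
  det(Sigma - λI) = λ² - trace · λ + det = 0.
  trace = 14 + 17 = 31, det = 14·17 - (-1)² = 237.
Step 2 — discriminant:
  Δ = trace² - 4·det = 961 - 948 = 13.
Step 3 — eigenvalues:
  λ = (trace ± √Δ)/2 = (31 ± 3.6056)/2,
  λ_1 = 17.3028,  λ_2 = 13.6972.

Step 4 — unit eigenvector for λ_1: solve (Sigma - λ_1 I)v = 0. First row:
  (14 - 17.3028)·v_x + (-1)·v_y = 0, i.e. (-3.3028)·v_x + (-1)·v_y = 0,
  so v ∝ (b, λ_1 - a) = (-1, 3.3028); multiply by -1 so the first entry is positive: u = (1, -3.3028).
  ||u|| = √((1)² + (-3.3028)²) = √(11.9083) ≈ 3.4508,
  v_1 = u/||u|| ≈ (0.2898, -0.9571) (||v_1|| = 1).

λ_1 = 17.3028,  λ_2 = 13.6972;  v_1 ≈ (0.2898, -0.9571)


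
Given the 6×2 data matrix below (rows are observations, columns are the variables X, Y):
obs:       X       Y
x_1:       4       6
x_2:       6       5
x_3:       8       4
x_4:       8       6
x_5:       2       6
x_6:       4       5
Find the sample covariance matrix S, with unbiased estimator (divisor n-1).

Step 1 — column means:
  mean(X) = (4 + 6 + 8 + 8 + 2 + 4) / 6 = 32/6 = 5.3333
  mean(Y) = (6 + 5 + 4 + 6 + 6 + 5) / 6 = 32/6 = 5.3333

Step 2 — sample covariance S[i,j] = (1/(n-1)) · Σ_k (x_{k,i} - mean_i) · (x_{k,j} - mean_j), with n-1 = 5.
  S[X,X] = ((-1.3333)·(-1.3333) + (0.6667)·(0.6667) + (2.6667)·(2.6667) + (2.6667)·(2.6667) + (-3.3333)·(-3.3333) + (-1.3333)·(-1.3333)) / 5 = 29.3333/5 = 5.8667
  S[X,Y] = ((-1.3333)·(0.6667) + (0.6667)·(-0.3333) + (2.6667)·(-1.3333) + (2.6667)·(0.6667) + (-3.3333)·(0.6667) + (-1.3333)·(-0.3333)) / 5 = -4.6667/5 = -0.9333
  S[Y,Y] = ((0.6667)·(0.6667) + (-0.3333)·(-0.3333) + (-1.3333)·(-1.3333) + (0.6667)·(0.6667) + (0.6667)·(0.6667) + (-0.3333)·(-0.3333)) / 5 = 3.3333/5 = 0.6667

S is symmetric (S[j,i] = S[i,j]). Assembling:

S = [[5.8667, -0.9333],
 [-0.9333, 0.6667]]


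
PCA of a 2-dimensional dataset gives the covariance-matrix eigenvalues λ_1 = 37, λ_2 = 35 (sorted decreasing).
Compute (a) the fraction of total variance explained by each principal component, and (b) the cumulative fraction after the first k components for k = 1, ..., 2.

Step 1 — total variance = trace(Sigma) = Σ λ_i = 37 + 35 = 72.

Step 2 — fraction explained by component i = λ_i / Σ λ:
  PC1: 37/72 = 0.5139
  PC2: 35/72 = 0.4861

Step 3 — cumulative fraction after k components = (λ_1 + ... + λ_k) / Σ λ:
  k = 1: 37/72 = 0.5139
  k = 2: (37 + 35)/72 = 72/72 = 1

Summary (fraction, with percent):

explained: PC1 0.5139 (51.39%), PC2 0.4861 (48.61%);  cumulative: 0.5139, 1


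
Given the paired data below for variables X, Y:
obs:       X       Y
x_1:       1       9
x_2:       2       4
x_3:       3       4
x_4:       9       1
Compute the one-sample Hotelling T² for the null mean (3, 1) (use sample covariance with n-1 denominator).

Step 1 — sample mean vector:
  mean(X) = (1 + 2 + 3 + 9) / 4 = 15/4 = 3.75
  mean(Y) = (9 + 4 + 4 + 1) / 4 = 18/4 = 4.5
  x̄ = (3.75, 4.5),  deviation x̄ - mu_0 = (3.75, 4.5) - (3, 1) = (0.75, 3.5).

Step 2 — sample covariance matrix, S[i,j] = (1/(n-1)) · Σ_k (x_{k,i} - mean_i) · (x_{k,j} - mean_j), divisor n-1 = 3:
  S[X,X] = ((-2.75)·(-2.75) + (-1.75)·(-1.75) + (-0.75)·(-0.75) + (5.25)·(5.25)) / 3 = 38.75/3 = 12.9167
  S[X,Y] = ((-2.75)·(4.5) + (-1.75)·(-0.5) + (-0.75)·(-0.5) + (5.25)·(-3.5)) / 3 = -29.5/3 = -9.8333
  S[Y,Y] = ((4.5)·(4.5) + (-0.5)·(-0.5) + (-0.5)·(-0.5) + (-3.5)·(-3.5)) / 3 = 33/3 = 11
  S = [[12.9167, -9.8333],
 [-9.8333, 11]].

Step 3 — invert S. det(S) = 12.9167·11 - (-9.8333)² = 45.3889.
  S^{-1} = (1/det) · [[d, -b], [-b, a]] = [[0.2424, 0.2166],
 [0.2166, 0.2846]].

Step 4 — quadratic form (x̄ - mu_0)^T · S^{-1} · (x̄ - mu_0):
  S^{-1} · (x̄ - mu_0) = (0.94, 1.1585),
  (x̄ - mu_0)^T · [...] = (0.75)·(0.94) + (3.5)·(1.1585) = 4.7598.

Step 5 — scale by n: T² = 4 · 4.7598 = 19.0392.

T² ≈ 19.0392


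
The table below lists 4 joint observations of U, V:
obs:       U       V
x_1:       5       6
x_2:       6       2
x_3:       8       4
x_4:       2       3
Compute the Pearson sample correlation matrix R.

Step 1 — column means:
  mean(U) = (5 + 6 + 8 + 2) / 4 = 21/4 = 5.25
  mean(V) = (6 + 2 + 4 + 3) / 4 = 15/4 = 3.75

Step 2 — sample variances and covariances s[i,j] = (1/(n-1)) · Σ_k (x_{k,i} - mean_i) · (x_{k,j} - mean_j), with n-1 = 3:
  s[U,U] = ((-0.25)·(-0.25) + (0.75)·(0.75) + (2.75)·(2.75) + (-3.25)·(-3.25)) / 3 = 18.75/3 = 6.25
  s[U,V] = ((-0.25)·(2.25) + (0.75)·(-1.75) + (2.75)·(0.25) + (-3.25)·(-0.75)) / 3 = 1.25/3 = 0.4167
  s[V,V] = ((2.25)·(2.25) + (-1.75)·(-1.75) + (0.25)·(0.25) + (-0.75)·(-0.75)) / 3 = 8.75/3 = 2.9167
  Sample standard deviations s_i = √(s[i,i]):
  s(U) = √(6.25) = 2.5
  s(V) = √(2.9167) = 1.7078

Step 3 — r_{ij} = s_{ij} / (s_i · s_j):
  r[U,U] = 1 (diagonal).
  r[U,V] = 0.4167 / (2.5 · 1.7078) = 0.4167 / 4.2696 = 0.0976
  r[V,V] = 1 (diagonal).

R is symmetric with unit diagonal. Assembling:

R = [[1, 0.0976],
 [0.0976, 1]]


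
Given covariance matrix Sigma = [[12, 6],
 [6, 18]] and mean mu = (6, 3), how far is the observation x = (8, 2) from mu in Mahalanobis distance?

Step 1 — centre the observation: (x - mu) = (2, -1).

Step 2 — invert Sigma. det(Sigma) = 12·18 - (6)² = 180.
  Sigma^{-1} = (1/det) · [[d, -b], [-b, a]] = [[0.1, -0.0333],
 [-0.0333, 0.0667]].

Step 3 — form the quadratic (x - mu)^T · Sigma^{-1} · (x - mu):
  Sigma^{-1} · (x - mu) = (0.2333, -0.1333).
  (x - mu)^T · [Sigma^{-1} · (x - mu)] = (2)·(0.2333) + (-1)·(-0.1333) = 0.6.

Step 4 — take square root: d = √(0.6) ≈ 0.7746.

d(x, mu) = √(0.6) ≈ 0.7746


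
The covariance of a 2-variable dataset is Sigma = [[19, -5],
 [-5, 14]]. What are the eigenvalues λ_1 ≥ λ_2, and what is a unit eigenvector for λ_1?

Step 1 — characteristic polynomial of 2×2 Sigma:
  det(Sigma - λI) = λ² - trace · λ + det = 0.
  trace = 19 + 14 = 33, det = 19·14 - (-5)² = 241.
Step 2 — discriminant:
  Δ = trace² - 4·det = 1089 - 964 = 125.
Step 3 — eigenvalues:
  λ = (trace ± √Δ)/2 = (33 ± 11.1803)/2,
  λ_1 = 22.0902,  λ_2 = 10.9098.

Step 4 — unit eigenvector for λ_1: solve (Sigma - λ_1 I)v = 0. First row:
  (19 - 22.0902)·v_x + (-5)·v_y = 0, i.e. (-3.0902)·v_x + (-5)·v_y = 0,
  so v ∝ (b, λ_1 - a) = (-5, 3.0902); multiply by -1 so the first entry is positive: u = (5, -3.0902).
  ||u|| = √((5)² + (-3.0902)²) = √(34.5492) ≈ 5.8779,
  v_1 = u/||u|| ≈ (0.8507, -0.5257) (||v_1|| = 1).

λ_1 = 22.0902,  λ_2 = 10.9098;  v_1 ≈ (0.8507, -0.5257)


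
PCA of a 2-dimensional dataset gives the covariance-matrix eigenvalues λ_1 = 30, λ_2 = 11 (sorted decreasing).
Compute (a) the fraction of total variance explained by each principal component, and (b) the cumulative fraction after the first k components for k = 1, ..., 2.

Step 1 — total variance = trace(Sigma) = Σ λ_i = 30 + 11 = 41.

Step 2 — fraction explained by component i = λ_i / Σ λ:
  PC1: 30/41 = 0.7317
  PC2: 11/41 = 0.2683

Step 3 — cumulative fraction after k components = (λ_1 + ... + λ_k) / Σ λ:
  k = 1: 30/41 = 0.7317
  k = 2: (30 + 11)/41 = 41/41 = 1

Summary (fraction, with percent):

explained: PC1 0.7317 (73.17%), PC2 0.2683 (26.83%);  cumulative: 0.7317, 1


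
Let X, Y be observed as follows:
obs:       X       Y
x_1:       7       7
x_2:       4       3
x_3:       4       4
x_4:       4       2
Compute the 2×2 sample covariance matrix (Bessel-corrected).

Step 1 — column means:
  mean(X) = (7 + 4 + 4 + 4) / 4 = 19/4 = 4.75
  mean(Y) = (7 + 3 + 4 + 2) / 4 = 16/4 = 4

Step 2 — sample covariance S[i,j] = (1/(n-1)) · Σ_k (x_{k,i} - mean_i) · (x_{k,j} - mean_j), with n-1 = 3.
  S[X,X] = ((2.25)·(2.25) + (-0.75)·(-0.75) + (-0.75)·(-0.75) + (-0.75)·(-0.75)) / 3 = 6.75/3 = 2.25
  S[X,Y] = ((2.25)·(3) + (-0.75)·(-1) + (-0.75)·(0) + (-0.75)·(-2)) / 3 = 9/3 = 3
  S[Y,Y] = ((3)·(3) + (-1)·(-1) + (0)·(0) + (-2)·(-2)) / 3 = 14/3 = 4.6667

S is symmetric (S[j,i] = S[i,j]). Assembling:

S = [[2.25, 3],
 [3, 4.6667]]


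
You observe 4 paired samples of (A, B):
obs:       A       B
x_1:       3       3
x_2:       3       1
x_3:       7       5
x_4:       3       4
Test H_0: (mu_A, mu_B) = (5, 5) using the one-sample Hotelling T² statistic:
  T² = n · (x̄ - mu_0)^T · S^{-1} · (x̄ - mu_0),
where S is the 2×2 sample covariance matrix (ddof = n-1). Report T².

Step 1 — sample mean vector:
  mean(A) = (3 + 3 + 7 + 3) / 4 = 16/4 = 4
  mean(B) = (3 + 1 + 5 + 4) / 4 = 13/4 = 3.25
  x̄ = (4, 3.25),  deviation x̄ - mu_0 = (4, 3.25) - (5, 5) = (-1, -1.75).

Step 2 — sample covariance matrix, S[i,j] = (1/(n-1)) · Σ_k (x_{k,i} - mean_i) · (x_{k,j} - mean_j), divisor n-1 = 3:
  S[A,A] = ((-1)·(-1) + (-1)·(-1) + (3)·(3) + (-1)·(-1)) / 3 = 12/3 = 4
  S[A,B] = ((-1)·(-0.25) + (-1)·(-2.25) + (3)·(1.75) + (-1)·(0.75)) / 3 = 7/3 = 2.3333
  S[B,B] = ((-0.25)·(-0.25) + (-2.25)·(-2.25) + (1.75)·(1.75) + (0.75)·(0.75)) / 3 = 8.75/3 = 2.9167
  S = [[4, 2.3333],
 [2.3333, 2.9167]].

Step 3 — invert S. det(S) = 4·2.9167 - (2.3333)² = 6.2222.
  S^{-1} = (1/det) · [[d, -b], [-b, a]] = [[0.4687, -0.375],
 [-0.375, 0.6429]].

Step 4 — quadratic form (x̄ - mu_0)^T · S^{-1} · (x̄ - mu_0):
  S^{-1} · (x̄ - mu_0) = (0.1875, -0.75),
  (x̄ - mu_0)^T · [...] = (-1)·(0.1875) + (-1.75)·(-0.75) = 1.125.

Step 5 — scale by n: T² = 4 · 1.125 = 4.5.

T² ≈ 4.5


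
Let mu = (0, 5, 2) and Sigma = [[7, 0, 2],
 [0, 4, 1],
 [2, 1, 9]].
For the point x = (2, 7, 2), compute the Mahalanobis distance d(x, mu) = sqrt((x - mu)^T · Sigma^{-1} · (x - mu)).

Step 1 — centre the observation: (x - mu) = (2, 2, 0).

Step 2 — invert Sigma (cofactor / det for 3×3, or solve directly):
  Sigma^{-1} = [[0.1528, 0.0087, -0.0349],
 [0.0087, 0.2576, -0.0306],
 [-0.0349, -0.0306, 0.1223]].

Step 3 — form the quadratic (x - mu)^T · Sigma^{-1} · (x - mu):
  Sigma^{-1} · (x - mu) = (0.3231, 0.5328, -0.131).
  (x - mu)^T · [Sigma^{-1} · (x - mu)] = (2)·(0.3231) + (2)·(0.5328) + (0)·(-0.131) = 1.7118.

Step 4 — take square root: d = √(1.7118) ≈ 1.3084.

d(x, mu) = √(1.7118) ≈ 1.3084


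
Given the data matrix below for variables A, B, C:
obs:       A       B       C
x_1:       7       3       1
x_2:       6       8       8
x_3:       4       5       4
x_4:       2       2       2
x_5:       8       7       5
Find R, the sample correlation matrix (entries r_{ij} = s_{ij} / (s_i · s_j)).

Step 1 — column means:
  mean(A) = (7 + 6 + 4 + 2 + 8) / 5 = 27/5 = 5.4
  mean(B) = (3 + 8 + 5 + 2 + 7) / 5 = 25/5 = 5
  mean(C) = (1 + 8 + 4 + 2 + 5) / 5 = 20/5 = 4

Step 2 — sample variances and covariances s[i,j] = (1/(n-1)) · Σ_k (x_{k,i} - mean_i) · (x_{k,j} - mean_j), with n-1 = 4:
  s[A,A] = ((1.6)·(1.6) + (0.6)·(0.6) + (-1.4)·(-1.4) + (-3.4)·(-3.4) + (2.6)·(2.6)) / 4 = 23.2/4 = 5.8
  s[A,B] = ((1.6)·(-2) + (0.6)·(3) + (-1.4)·(0) + (-3.4)·(-3) + (2.6)·(2)) / 4 = 14/4 = 3.5
  s[A,C] = ((1.6)·(-3) + (0.6)·(4) + (-1.4)·(0) + (-3.4)·(-2) + (2.6)·(1)) / 4 = 7/4 = 1.75
  s[B,B] = ((-2)·(-2) + (3)·(3) + (0)·(0) + (-3)·(-3) + (2)·(2)) / 4 = 26/4 = 6.5
  s[B,C] = ((-2)·(-3) + (3)·(4) + (0)·(0) + (-3)·(-2) + (2)·(1)) / 4 = 26/4 = 6.5
  s[C,C] = ((-3)·(-3) + (4)·(4) + (0)·(0) + (-2)·(-2) + (1)·(1)) / 4 = 30/4 = 7.5
  Sample standard deviations s_i = √(s[i,i]):
  s(A) = √(5.8) = 2.4083
  s(B) = √(6.5) = 2.5495
  s(C) = √(7.5) = 2.7386

Step 3 — r_{ij} = s_{ij} / (s_i · s_j):
  r[A,A] = 1 (diagonal).
  r[A,B] = 3.5 / (2.4083 · 2.5495) = 3.5 / 6.14 = 0.57
  r[A,C] = 1.75 / (2.4083 · 2.7386) = 1.75 / 6.5955 = 0.2653
  r[B,B] = 1 (diagonal).
  r[B,C] = 6.5 / (2.5495 · 2.7386) = 6.5 / 6.9821 = 0.9309
  r[C,C] = 1 (diagonal).

R is symmetric with unit diagonal. Assembling:

R = [[1, 0.57, 0.2653],
 [0.57, 1, 0.9309],
 [0.2653, 0.9309, 1]]


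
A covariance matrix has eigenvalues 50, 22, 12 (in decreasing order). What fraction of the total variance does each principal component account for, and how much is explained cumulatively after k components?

Step 1 — total variance = trace(Sigma) = Σ λ_i = 50 + 22 + 12 = 84.

Step 2 — fraction explained by component i = λ_i / Σ λ:
  PC1: 50/84 = 0.5952
  PC2: 22/84 = 0.2619
  PC3: 12/84 = 0.1429

Step 3 — cumulative fraction after k components = (λ_1 + ... + λ_k) / Σ λ:
  k = 1: 50/84 = 0.5952
  k = 2: (50 + 22)/84 = 72/84 = 0.8571
  k = 3: (50 + 22 + 12)/84 = 84/84 = 1

Summary (fraction, with percent):

explained: PC1 0.5952 (59.52%), PC2 0.2619 (26.19%), PC3 0.1429 (14.29%);  cumulative: 0.5952, 0.8571, 1


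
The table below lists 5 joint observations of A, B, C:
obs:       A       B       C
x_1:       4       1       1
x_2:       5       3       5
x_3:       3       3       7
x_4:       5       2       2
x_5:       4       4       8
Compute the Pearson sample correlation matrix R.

Step 1 — column means:
  mean(A) = (4 + 5 + 3 + 5 + 4) / 5 = 21/5 = 4.2
  mean(B) = (1 + 3 + 3 + 2 + 4) / 5 = 13/5 = 2.6
  mean(C) = (1 + 5 + 7 + 2 + 8) / 5 = 23/5 = 4.6

Step 2 — sample variances and covariances s[i,j] = (1/(n-1)) · Σ_k (x_{k,i} - mean_i) · (x_{k,j} - mean_j), with n-1 = 4:
  s[A,A] = ((-0.2)·(-0.2) + (0.8)·(0.8) + (-1.2)·(-1.2) + (0.8)·(0.8) + (-0.2)·(-0.2)) / 4 = 2.8/4 = 0.7
  s[A,B] = ((-0.2)·(-1.6) + (0.8)·(0.4) + (-1.2)·(0.4) + (0.8)·(-0.6) + (-0.2)·(1.4)) / 4 = -0.6/4 = -0.15
  s[A,C] = ((-0.2)·(-3.6) + (0.8)·(0.4) + (-1.2)·(2.4) + (0.8)·(-2.6) + (-0.2)·(3.4)) / 4 = -4.6/4 = -1.15
  s[B,B] = ((-1.6)·(-1.6) + (0.4)·(0.4) + (0.4)·(0.4) + (-0.6)·(-0.6) + (1.4)·(1.4)) / 4 = 5.2/4 = 1.3
  s[B,C] = ((-1.6)·(-3.6) + (0.4)·(0.4) + (0.4)·(2.4) + (-0.6)·(-2.6) + (1.4)·(3.4)) / 4 = 13.2/4 = 3.3
  s[C,C] = ((-3.6)·(-3.6) + (0.4)·(0.4) + (2.4)·(2.4) + (-2.6)·(-2.6) + (3.4)·(3.4)) / 4 = 37.2/4 = 9.3
  Sample standard deviations s_i = √(s[i,i]):
  s(A) = √(0.7) = 0.8367
  s(B) = √(1.3) = 1.1402
  s(C) = √(9.3) = 3.0496

Step 3 — r_{ij} = s_{ij} / (s_i · s_j):
  r[A,A] = 1 (diagonal).
  r[A,B] = -0.15 / (0.8367 · 1.1402) = -0.15 / 0.9539 = -0.1572
  r[A,C] = -1.15 / (0.8367 · 3.0496) = -1.15 / 2.5515 = -0.4507
  r[B,B] = 1 (diagonal).
  r[B,C] = 3.3 / (1.1402 · 3.0496) = 3.3 / 3.4771 = 0.9491
  r[C,C] = 1 (diagonal).

R is symmetric with unit diagonal. Assembling:

R = [[1, -0.1572, -0.4507],
 [-0.1572, 1, 0.9491],
 [-0.4507, 0.9491, 1]]


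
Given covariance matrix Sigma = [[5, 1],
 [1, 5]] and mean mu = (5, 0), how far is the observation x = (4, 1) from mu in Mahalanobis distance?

Step 1 — centre the observation: (x - mu) = (-1, 1).

Step 2 — invert Sigma. det(Sigma) = 5·5 - (1)² = 24.
  Sigma^{-1} = (1/det) · [[d, -b], [-b, a]] = [[0.2083, -0.0417],
 [-0.0417, 0.2083]].

Step 3 — form the quadratic (x - mu)^T · Sigma^{-1} · (x - mu):
  Sigma^{-1} · (x - mu) = (-0.25, 0.25).
  (x - mu)^T · [Sigma^{-1} · (x - mu)] = (-1)·(-0.25) + (1)·(0.25) = 0.5.

Step 4 — take square root: d = √(0.5) ≈ 0.7071.

d(x, mu) = √(0.5) ≈ 0.7071
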